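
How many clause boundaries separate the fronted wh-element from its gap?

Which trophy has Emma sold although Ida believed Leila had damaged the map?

0

"which trophy" originates inside the matrix clause — no clause boundary is crossed.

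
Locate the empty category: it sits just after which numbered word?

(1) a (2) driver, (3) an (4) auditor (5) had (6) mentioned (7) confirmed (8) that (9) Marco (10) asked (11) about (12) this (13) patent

The displaced element is "a driver" (word 2).
It is linked across 1 clause boundary (Ø).
It functions as the subject of "confirmed", so the gap sits immediately after word 6 ("mentioned").
Base order: An auditor had mentioned that a driver confirmed that Marco asked about this patent.

6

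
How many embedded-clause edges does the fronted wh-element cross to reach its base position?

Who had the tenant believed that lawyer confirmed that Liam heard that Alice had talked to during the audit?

"who" is extracted from the PP object of "talked".
Boundaries crossed, outermost first: [Ø], [that], [that] — 3 in total.

3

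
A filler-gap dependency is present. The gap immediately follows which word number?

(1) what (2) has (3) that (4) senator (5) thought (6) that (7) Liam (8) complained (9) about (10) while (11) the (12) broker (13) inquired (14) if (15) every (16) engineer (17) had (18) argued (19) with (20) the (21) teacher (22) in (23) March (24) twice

9

The displaced element is "what" (word 1).
It is linked across 1 clause boundary (that).
It functions as the object of the preposition "about" of "complained", so the gap sits immediately after word 9 ("about").
Base order: That senator has thought that Liam complained about what while the broker inquired if every engineer had argued with the teacher in March twice.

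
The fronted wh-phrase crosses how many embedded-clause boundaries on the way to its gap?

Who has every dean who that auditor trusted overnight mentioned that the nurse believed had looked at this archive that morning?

2

"who" is extracted from the subject of "looked".
Boundaries crossed, outermost first: [that], [Ø] — 2 in total.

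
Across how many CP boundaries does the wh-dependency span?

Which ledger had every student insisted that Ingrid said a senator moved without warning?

"which ledger" is extracted from the object of "moved".
Boundaries crossed, outermost first: [that], [Ø] — 2 in total.

2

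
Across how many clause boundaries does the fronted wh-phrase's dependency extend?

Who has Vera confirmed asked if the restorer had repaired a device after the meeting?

1

"who" is extracted from the subject of "asked".
Boundaries crossed, outermost first: [Ø] — 1 in total.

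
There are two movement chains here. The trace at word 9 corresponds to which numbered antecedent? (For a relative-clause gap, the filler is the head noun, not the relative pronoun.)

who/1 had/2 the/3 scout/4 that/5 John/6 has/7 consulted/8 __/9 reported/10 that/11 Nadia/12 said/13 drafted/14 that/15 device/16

The marked gap is inside the relative clause, the direct object of "consulted".
Its filler is the head noun "scout" (via "that"), at word 4.
(The other dependency links word 1 to a gap after word 13.)

4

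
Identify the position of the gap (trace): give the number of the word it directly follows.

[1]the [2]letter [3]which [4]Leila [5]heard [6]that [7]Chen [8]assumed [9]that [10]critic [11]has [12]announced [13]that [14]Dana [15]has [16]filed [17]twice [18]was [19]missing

The displaced element is "the letter" (word 2).
It is linked across 3 clause boundaries (that → Ø → that).
It functions as the direct object of "filed", so the gap sits immediately after word 16 ("filed").
Base order: Leila heard that Chen assumed that critic has announced that Dana has filed the letter twice.

16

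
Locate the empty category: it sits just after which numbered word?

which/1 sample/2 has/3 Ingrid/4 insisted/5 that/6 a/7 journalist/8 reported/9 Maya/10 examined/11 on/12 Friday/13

The displaced element is "which sample" (word 2).
It is linked across 2 clause boundaries (that → Ø).
It functions as the direct object of "examined", so the gap sits immediately after word 11 ("examined").
Base order: Ingrid has insisted that a journalist reported Maya examined which sample on Friday.

11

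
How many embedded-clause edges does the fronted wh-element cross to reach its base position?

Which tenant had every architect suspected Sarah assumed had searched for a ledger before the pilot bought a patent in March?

2

"which tenant" is extracted from the subject of "searched".
Boundaries crossed, outermost first: [Ø], [Ø] — 2 in total.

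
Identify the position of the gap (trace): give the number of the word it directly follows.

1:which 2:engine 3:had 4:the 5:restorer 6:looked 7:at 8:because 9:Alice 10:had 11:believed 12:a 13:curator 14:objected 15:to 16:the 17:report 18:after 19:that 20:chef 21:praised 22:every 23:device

7

The displaced element is "which engine" (word 2).
It functions as the object of the preposition "at" of "looked", so the gap sits immediately after word 7 ("at").
Base order: The restorer had looked at which engine because Alice had believed a curator objected to the report after that chef praised every device.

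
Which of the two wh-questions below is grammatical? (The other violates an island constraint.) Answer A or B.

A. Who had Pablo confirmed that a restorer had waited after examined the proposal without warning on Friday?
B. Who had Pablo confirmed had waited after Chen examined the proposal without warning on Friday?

In A, the wh-phrase is extracted from inside an adjunct island (introduced by "after"), which blocks movement.
In B, the extraction path crosses only that-complement boundaries, which are transparent.
So B is grammatical.

B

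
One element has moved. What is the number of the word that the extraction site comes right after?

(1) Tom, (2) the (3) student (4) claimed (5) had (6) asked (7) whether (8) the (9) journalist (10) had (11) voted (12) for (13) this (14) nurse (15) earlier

The displaced element is "Tom" (word 1).
It is linked across 1 clause boundary (Ø).
It functions as the subject of "asked", so the gap sits immediately after word 4 ("claimed").
Base order: The student claimed that Tom had asked whether the journalist had voted for this nurse earlier.

4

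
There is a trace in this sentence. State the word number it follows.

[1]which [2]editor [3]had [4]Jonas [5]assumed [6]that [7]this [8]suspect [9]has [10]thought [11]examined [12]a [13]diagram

10

The displaced element is "which editor" (word 2).
It is linked across 2 clause boundaries (that → Ø).
It functions as the subject of "examined", so the gap sits immediately after word 10 ("thought").
Base order: Jonas had assumed that this suspect has thought which editor examined a diagram.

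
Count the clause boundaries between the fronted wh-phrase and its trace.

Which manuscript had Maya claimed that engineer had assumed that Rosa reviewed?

2

"which manuscript" is extracted from the object of "reviewed".
Boundaries crossed, outermost first: [Ø], [that] — 2 in total.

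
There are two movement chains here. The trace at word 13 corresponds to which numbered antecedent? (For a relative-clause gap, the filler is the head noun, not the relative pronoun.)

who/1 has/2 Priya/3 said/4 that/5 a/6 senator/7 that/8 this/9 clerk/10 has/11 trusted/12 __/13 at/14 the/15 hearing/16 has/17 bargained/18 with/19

The marked gap is inside the relative clause, the direct object of "trusted".
Its filler is the head noun "senator" (via "that"), at word 7.
(The other dependency links word 1 to a gap after word 19.)

7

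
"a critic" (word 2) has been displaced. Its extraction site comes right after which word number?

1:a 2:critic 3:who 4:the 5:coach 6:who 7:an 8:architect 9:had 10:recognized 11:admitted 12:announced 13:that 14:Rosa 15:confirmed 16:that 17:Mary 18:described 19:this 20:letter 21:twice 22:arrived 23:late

The displaced element is "a critic" (word 2).
It is linked across 1 clause boundary (Ø).
It functions as the subject of "announced", so the gap sits immediately after word 11 ("admitted").
Base order: The coach who an architect had recognized admitted that a critic announced that Rosa confirmed that Mary described this letter twice.

11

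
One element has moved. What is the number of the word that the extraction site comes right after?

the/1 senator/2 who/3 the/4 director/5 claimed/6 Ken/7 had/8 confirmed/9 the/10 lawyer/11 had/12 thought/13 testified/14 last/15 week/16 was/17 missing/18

The displaced element is "the senator" (word 2).
It is linked across 3 clause boundaries (Ø → Ø → Ø).
It functions as the subject of "testified", so the gap sits immediately after word 13 ("thought").
Base order: The director claimed Ken had confirmed the lawyer had thought the senator testified last week.

13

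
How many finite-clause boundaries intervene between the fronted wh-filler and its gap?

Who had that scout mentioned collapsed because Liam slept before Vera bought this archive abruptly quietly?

"who" is extracted from the subject of "collapsed".
Boundaries crossed, outermost first: [Ø] — 1 in total.

1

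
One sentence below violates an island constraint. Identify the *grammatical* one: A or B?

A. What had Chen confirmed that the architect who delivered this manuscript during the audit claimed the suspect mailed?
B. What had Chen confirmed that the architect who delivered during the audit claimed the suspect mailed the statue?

In B, the wh-phrase is extracted from inside a complex-NP island (relative clause) (introduced by "who"), which blocks movement.
In A, the extraction path crosses only that-complement boundaries, which are transparent.
So A is grammatical.

A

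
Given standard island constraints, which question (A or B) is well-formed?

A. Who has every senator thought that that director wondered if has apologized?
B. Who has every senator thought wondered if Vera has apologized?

B

In A, the wh-phrase is extracted from inside a wh-island (introduced by "if"), which blocks movement.
In B, the extraction path crosses only that-complement boundaries, which are transparent.
So B is grammatical.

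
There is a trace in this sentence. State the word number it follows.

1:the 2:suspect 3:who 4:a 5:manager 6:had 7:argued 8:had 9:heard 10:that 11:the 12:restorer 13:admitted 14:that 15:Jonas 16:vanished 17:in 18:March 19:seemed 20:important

7

The displaced element is "the suspect" (word 2).
It is linked across 1 clause boundary (Ø).
It functions as the subject of "heard", so the gap sits immediately after word 7 ("argued").
Base order: A manager had argued the suspect had heard that the restorer admitted that Jonas vanished in March.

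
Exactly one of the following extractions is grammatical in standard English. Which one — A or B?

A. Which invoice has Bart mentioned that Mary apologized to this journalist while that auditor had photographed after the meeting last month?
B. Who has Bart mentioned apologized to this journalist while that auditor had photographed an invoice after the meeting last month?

B

In A, the wh-phrase is extracted from inside an adjunct island (introduced by "while"), which blocks movement.
In B, the extraction path crosses only that-complement boundaries, which are transparent.
So B is grammatical.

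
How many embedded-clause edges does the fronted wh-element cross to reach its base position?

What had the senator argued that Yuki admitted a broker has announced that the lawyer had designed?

3

"what" is extracted from the object of "designed".
Boundaries crossed, outermost first: [that], [Ø], [that] — 3 in total.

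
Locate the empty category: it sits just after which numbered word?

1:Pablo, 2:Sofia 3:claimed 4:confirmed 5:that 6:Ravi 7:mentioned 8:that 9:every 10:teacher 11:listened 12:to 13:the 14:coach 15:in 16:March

The displaced element is "Pablo" (word 1).
It is linked across 1 clause boundary (Ø).
It functions as the subject of "confirmed", so the gap sits immediately after word 3 ("claimed").
Base order: Sofia claimed that Pablo confirmed that Ravi mentioned that every teacher listened to the coach in March.

3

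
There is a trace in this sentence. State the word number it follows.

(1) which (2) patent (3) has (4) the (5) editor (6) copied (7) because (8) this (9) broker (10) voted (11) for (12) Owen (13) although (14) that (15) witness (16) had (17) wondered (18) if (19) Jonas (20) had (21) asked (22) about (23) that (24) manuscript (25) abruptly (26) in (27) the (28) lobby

The displaced element is "which patent" (word 2).
It functions as the direct object of "copied", so the gap sits immediately after word 6 ("copied").
Base order: The editor has copied which patent because this broker voted for Owen although that witness had wondered if Jonas had asked about that manuscript abruptly in the lobby.

6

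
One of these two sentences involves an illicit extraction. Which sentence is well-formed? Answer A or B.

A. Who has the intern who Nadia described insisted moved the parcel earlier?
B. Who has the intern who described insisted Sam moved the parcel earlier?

In B, the wh-phrase is extracted from inside a complex-NP island (relative clause) (introduced by "who"), which blocks movement.
In A, the extraction path crosses only that-complement boundaries, which are transparent.
So A is grammatical.

A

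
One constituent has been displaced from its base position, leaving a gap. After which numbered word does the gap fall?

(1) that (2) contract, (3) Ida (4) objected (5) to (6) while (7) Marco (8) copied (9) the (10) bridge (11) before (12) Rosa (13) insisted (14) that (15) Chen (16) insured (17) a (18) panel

5

The displaced element is "that contract" (word 2).
It functions as the object of the preposition "to" of "objected", so the gap sits immediately after word 5 ("to").
Base order: Ida objected to that contract while Marco copied the bridge before Rosa insisted that Chen insured a panel.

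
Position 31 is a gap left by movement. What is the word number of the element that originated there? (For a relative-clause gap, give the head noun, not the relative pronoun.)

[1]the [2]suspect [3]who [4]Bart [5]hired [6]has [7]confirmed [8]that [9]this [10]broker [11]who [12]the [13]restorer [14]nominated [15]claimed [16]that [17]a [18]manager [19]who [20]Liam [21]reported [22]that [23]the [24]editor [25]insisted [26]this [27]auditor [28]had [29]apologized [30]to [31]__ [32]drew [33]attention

18

The gap at 31 is the prepositional object of "apologized", inside a relative clause.
The relative pronoun is "who" (word 19); it is bound by the head noun immediately before it.
Its filler is the head noun "manager", at word 18.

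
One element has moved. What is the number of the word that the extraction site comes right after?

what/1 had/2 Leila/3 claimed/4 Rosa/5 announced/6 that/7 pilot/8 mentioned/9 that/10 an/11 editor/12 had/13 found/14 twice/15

14

The displaced element is "what" (word 1).
It is linked across 3 clause boundaries (Ø → Ø → that).
It functions as the direct object of "found", so the gap sits immediately after word 14 ("found").
Base order: Leila had claimed Rosa announced that pilot mentioned that an editor had found what twice.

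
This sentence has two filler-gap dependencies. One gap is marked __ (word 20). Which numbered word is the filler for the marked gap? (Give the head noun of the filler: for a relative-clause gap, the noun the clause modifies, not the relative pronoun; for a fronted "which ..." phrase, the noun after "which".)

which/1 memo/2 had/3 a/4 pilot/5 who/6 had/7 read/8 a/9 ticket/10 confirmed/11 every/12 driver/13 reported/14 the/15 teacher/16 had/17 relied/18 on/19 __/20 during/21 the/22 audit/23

The marked gap is the object of the preposition "on" of "relied".
Its filler is the fronted wh-phrase "which memo", at word 2.
(The other dependency links word 5 to a gap after word 6.)

2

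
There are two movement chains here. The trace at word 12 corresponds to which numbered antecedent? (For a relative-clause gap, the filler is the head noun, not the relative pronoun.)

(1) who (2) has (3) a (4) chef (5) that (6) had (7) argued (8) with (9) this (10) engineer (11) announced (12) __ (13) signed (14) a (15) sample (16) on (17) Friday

The marked gap is the subject of "signed".
Its filler is the fronted wh-phrase "who", at word 1.
(The other dependency links word 4 to a gap after word 5.)

1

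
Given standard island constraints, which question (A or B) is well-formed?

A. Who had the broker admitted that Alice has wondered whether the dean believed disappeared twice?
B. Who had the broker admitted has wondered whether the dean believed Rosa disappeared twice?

In A, the wh-phrase is extracted from inside a wh-island (introduced by "whether"), which blocks movement.
In B, the extraction path crosses only that-complement boundaries, which are transparent.
So B is grammatical.

B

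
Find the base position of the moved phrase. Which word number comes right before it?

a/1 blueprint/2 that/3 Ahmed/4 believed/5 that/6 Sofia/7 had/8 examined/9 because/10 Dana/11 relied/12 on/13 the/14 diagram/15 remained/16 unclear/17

The displaced element is "a blueprint" (word 2).
It is linked across 1 clause boundary (that).
It functions as the direct object of "examined", so the gap sits immediately after word 9 ("examined").
Base order: Ahmed believed that Sofia had examined a blueprint because Dana relied on the diagram.

9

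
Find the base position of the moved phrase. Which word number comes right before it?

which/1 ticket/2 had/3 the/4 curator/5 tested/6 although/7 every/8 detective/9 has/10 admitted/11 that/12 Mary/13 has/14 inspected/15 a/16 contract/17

The displaced element is "which ticket" (word 2).
It functions as the direct object of "tested", so the gap sits immediately after word 6 ("tested").
Base order: The curator had tested which ticket although every detective has admitted that Mary has inspected a contract.

6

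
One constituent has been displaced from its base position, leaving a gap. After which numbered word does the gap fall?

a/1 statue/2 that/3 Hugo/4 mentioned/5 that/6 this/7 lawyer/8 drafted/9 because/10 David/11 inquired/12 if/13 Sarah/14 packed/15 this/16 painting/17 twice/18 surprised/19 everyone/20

The displaced element is "a statue" (word 2).
It is linked across 1 clause boundary (that).
It functions as the direct object of "drafted", so the gap sits immediately after word 9 ("drafted").
Base order: Hugo mentioned that this lawyer drafted a statue because David inquired if Sarah packed this painting twice.

9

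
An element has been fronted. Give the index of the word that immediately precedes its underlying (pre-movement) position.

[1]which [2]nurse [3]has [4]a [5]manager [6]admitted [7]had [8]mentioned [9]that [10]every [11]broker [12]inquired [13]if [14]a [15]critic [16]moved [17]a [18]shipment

The displaced element is "which nurse" (word 2).
It is linked across 1 clause boundary (Ø).
It functions as the subject of "mentioned", so the gap sits immediately after word 6 ("admitted").
Base order: A manager has admitted that which nurse had mentioned that every broker inquired if a critic moved a shipment.

6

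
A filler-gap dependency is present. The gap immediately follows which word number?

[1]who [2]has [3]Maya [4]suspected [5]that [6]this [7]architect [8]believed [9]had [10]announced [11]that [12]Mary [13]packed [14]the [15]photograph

8

The displaced element is "who" (word 1).
It is linked across 2 clause boundaries (that → Ø).
It functions as the subject of "announced", so the gap sits immediately after word 8 ("believed").
Base order: Maya has suspected that this architect believed that who had announced that Mary packed the photograph.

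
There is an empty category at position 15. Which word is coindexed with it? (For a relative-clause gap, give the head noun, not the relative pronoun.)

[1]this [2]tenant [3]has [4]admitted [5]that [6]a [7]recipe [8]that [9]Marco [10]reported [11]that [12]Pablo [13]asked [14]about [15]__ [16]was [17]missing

7

The gap at 15 is the prepositional object of "asked", inside a relative clause.
The relative pronoun is "that" (word 8); it is bound by the head noun immediately before it.
Its filler is the head noun "recipe", at word 7.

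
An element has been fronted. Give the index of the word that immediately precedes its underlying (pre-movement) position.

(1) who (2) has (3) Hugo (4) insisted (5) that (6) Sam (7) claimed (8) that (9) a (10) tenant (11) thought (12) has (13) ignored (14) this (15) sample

11

The displaced element is "who" (word 1).
It is linked across 3 clause boundaries (that → that → Ø).
It functions as the subject of "ignored", so the gap sits immediately after word 11 ("thought").
Base order: Hugo has insisted that Sam claimed that a tenant thought that who has ignored this sample.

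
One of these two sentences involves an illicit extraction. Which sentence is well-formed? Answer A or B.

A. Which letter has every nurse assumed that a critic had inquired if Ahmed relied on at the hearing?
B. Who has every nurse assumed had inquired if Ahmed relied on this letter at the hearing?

B

In A, the wh-phrase is extracted from inside a wh-island (introduced by "if"), which blocks movement.
In B, the extraction path crosses only that-complement boundaries, which are transparent.
So B is grammatical.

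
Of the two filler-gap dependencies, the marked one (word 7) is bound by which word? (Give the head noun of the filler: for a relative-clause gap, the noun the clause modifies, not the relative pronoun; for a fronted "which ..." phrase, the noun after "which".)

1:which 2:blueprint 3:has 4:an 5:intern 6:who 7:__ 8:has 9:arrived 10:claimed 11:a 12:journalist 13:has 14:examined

5

The marked gap is inside the relative clause, the subject of "arrived".
Its filler is the head noun "intern" (via "who"), at word 5.
(The other dependency links word 2 to a gap after word 14.)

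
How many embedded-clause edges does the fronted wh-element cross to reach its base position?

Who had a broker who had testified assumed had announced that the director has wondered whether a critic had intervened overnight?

1

"who" is extracted from the subject of "announced".
Boundaries crossed, outermost first: [Ø] — 1 in total.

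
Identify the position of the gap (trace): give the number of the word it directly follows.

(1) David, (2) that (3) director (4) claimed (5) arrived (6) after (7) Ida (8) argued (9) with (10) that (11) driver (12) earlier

4

The displaced element is "David" (word 1).
It is linked across 1 clause boundary (Ø).
It functions as the subject of "arrived", so the gap sits immediately after word 4 ("claimed").
Base order: That director claimed that David arrived after Ida argued with that driver earlier.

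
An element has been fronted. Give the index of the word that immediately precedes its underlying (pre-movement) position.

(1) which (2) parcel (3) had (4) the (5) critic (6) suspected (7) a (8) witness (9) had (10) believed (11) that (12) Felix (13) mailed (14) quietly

13

The displaced element is "which parcel" (word 2).
It is linked across 2 clause boundaries (Ø → that).
It functions as the direct object of "mailed", so the gap sits immediately after word 13 ("mailed").
Base order: The critic had suspected a witness had believed that Felix mailed which parcel quietly.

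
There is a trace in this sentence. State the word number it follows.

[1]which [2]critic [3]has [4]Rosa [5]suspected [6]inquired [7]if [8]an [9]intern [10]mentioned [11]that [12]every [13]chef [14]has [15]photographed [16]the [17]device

5

The displaced element is "which critic" (word 2).
It is linked across 1 clause boundary (Ø).
It functions as the subject of "inquired", so the gap sits immediately after word 5 ("suspected").
Base order: Rosa has suspected that which critic inquired if an intern mentioned that every chef has photographed the device.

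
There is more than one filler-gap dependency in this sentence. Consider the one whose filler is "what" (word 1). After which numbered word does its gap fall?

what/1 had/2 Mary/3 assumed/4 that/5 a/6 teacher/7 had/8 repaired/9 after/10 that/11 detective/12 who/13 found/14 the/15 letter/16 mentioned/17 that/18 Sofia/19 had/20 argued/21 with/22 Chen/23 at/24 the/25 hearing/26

The displaced element is "what" (word 1).
It is linked across 1 clause boundary (that).
It functions as the direct object of "repaired", so the gap sits immediately after word 9 ("repaired").
Base order: Mary had assumed that a teacher had repaired what after that detective who found the letter mentioned that Sofia had argued with Chen at the hearing.

9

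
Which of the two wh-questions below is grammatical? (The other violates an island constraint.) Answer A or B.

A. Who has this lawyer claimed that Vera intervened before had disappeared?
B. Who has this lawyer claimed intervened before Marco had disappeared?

B

In A, the wh-phrase is extracted from inside an adjunct island (introduced by "before"), which blocks movement.
In B, the extraction path crosses only that-complement boundaries, which are transparent.
So B is grammatical.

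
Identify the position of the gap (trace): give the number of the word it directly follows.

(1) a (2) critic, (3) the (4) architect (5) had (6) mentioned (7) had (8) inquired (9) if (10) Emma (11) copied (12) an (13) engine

The displaced element is "a critic" (word 2).
It is linked across 1 clause boundary (Ø).
It functions as the subject of "inquired", so the gap sits immediately after word 6 ("mentioned").
Base order: The architect had mentioned that a critic had inquired if Emma copied an engine.

6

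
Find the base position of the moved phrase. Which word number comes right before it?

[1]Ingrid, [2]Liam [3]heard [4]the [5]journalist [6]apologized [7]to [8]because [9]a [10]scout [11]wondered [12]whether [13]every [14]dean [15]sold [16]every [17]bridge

The displaced element is "Ingrid" (word 1).
It is linked across 1 clause boundary (Ø).
It functions as the object of the preposition "to" of "apologized", so the gap sits immediately after word 7 ("to").
Base order: Liam heard the journalist apologized to Ingrid because a scout wondered whether every dean sold every bridge.

7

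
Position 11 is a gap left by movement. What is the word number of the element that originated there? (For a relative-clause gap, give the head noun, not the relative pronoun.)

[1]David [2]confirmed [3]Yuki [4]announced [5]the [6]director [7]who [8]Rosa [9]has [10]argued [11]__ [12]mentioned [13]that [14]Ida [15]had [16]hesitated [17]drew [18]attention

The gap at 11 is the subject of "mentioned", inside a relative clause.
The relative pronoun is "who" (word 7); it is bound by the head noun immediately before it.
Its filler is the head noun "director", at word 6.

6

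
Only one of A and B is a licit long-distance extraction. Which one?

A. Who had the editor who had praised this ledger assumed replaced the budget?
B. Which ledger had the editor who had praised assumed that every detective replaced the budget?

In B, the wh-phrase is extracted from inside a complex-NP island (relative clause) (introduced by "who"), which blocks movement.
In A, the extraction path crosses only that-complement boundaries, which are transparent.
So A is grammatical.

A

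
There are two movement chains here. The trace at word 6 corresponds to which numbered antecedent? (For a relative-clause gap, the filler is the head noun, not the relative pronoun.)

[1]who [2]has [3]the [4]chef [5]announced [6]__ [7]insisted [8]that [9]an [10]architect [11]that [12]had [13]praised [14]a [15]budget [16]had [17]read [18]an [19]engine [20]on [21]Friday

1

The marked gap is the subject of "insisted".
Its filler is the fronted wh-phrase "who", at word 1.
(The other dependency links word 10 to a gap after word 11.)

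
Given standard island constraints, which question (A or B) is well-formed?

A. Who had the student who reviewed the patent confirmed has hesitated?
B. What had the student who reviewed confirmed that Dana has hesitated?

In B, the wh-phrase is extracted from inside a complex-NP island (relative clause) (introduced by "who"), which blocks movement.
In A, the extraction path crosses only that-complement boundaries, which are transparent.
So A is grammatical.

A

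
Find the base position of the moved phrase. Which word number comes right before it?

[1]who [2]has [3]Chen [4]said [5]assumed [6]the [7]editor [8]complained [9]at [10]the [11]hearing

The displaced element is "who" (word 1).
It is linked across 1 clause boundary (Ø).
It functions as the subject of "assumed", so the gap sits immediately after word 4 ("said").
Base order: Chen has said who assumed the editor complained at the hearing.

4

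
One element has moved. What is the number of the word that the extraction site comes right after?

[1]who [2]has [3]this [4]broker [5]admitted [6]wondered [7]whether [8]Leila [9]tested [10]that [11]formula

The displaced element is "who" (word 1).
It is linked across 1 clause boundary (Ø).
It functions as the subject of "wondered", so the gap sits immediately after word 5 ("admitted").
Base order: This broker has admitted that who wondered whether Leila tested that formula.

5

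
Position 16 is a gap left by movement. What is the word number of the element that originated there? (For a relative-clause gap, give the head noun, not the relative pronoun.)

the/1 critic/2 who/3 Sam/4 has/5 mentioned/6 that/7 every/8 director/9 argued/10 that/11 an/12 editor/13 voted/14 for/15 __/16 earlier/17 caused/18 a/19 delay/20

2

The gap at 16 is the prepositional object of "voted", inside a relative clause.
The relative pronoun is "who" (word 3); it is bound by the head noun immediately before it.
Its filler is the head noun "critic", at word 2.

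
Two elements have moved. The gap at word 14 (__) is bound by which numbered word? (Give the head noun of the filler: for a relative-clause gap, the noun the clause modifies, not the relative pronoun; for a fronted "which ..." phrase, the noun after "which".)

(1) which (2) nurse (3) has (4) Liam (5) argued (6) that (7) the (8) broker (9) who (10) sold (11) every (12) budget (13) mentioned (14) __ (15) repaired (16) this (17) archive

2

The marked gap is the subject of "repaired".
Its filler is the fronted wh-phrase "which nurse", at word 2.
(The other dependency links word 8 to a gap after word 9.)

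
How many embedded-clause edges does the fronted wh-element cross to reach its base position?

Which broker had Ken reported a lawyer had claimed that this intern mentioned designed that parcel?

"which broker" is extracted from the subject of "designed".
Boundaries crossed, outermost first: [Ø], [that], [Ø] — 3 in total.

3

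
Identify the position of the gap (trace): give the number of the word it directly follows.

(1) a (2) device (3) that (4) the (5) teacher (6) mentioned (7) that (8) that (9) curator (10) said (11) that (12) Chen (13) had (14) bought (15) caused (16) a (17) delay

The displaced element is "a device" (word 2).
It is linked across 2 clause boundaries (that → that).
It functions as the direct object of "bought", so the gap sits immediately after word 14 ("bought").
Base order: The teacher mentioned that that curator said that Chen had bought a device.

14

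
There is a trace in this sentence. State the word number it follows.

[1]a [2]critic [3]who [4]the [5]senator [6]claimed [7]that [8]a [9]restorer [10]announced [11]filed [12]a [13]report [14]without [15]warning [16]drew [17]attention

The displaced element is "a critic" (word 2).
It is linked across 2 clause boundaries (that → Ø).
It functions as the subject of "filed", so the gap sits immediately after word 10 ("announced").
Base order: The senator claimed that a restorer announced a critic filed a report without warning.

10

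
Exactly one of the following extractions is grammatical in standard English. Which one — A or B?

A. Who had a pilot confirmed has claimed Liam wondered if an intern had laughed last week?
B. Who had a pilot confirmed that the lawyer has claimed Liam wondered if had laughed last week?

A

In B, the wh-phrase is extracted from inside a wh-island (introduced by "if"), which blocks movement.
In A, the extraction path crosses only that-complement boundaries, which are transparent.
So A is grammatical.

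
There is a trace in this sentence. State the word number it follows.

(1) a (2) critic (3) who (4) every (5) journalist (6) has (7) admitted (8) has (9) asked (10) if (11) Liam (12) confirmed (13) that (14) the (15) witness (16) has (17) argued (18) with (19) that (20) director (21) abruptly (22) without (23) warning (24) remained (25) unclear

7

The displaced element is "a critic" (word 2).
It is linked across 1 clause boundary (Ø).
It functions as the subject of "asked", so the gap sits immediately after word 7 ("admitted").
Base order: Every journalist has admitted that a critic has asked if Liam confirmed that the witness has argued with that director abruptly without warning.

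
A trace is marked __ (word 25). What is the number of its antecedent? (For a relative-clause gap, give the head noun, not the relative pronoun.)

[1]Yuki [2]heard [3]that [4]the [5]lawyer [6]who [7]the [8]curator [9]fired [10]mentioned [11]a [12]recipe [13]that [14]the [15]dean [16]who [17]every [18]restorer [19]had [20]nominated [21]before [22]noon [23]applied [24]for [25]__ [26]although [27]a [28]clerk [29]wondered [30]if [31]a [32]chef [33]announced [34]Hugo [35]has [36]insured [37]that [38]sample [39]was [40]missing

The gap at 25 is the prepositional object of "applied", inside a relative clause.
The relative pronoun is "that" (word 13); it is bound by the head noun immediately before it.
Its filler is the head noun "recipe", at word 12.

12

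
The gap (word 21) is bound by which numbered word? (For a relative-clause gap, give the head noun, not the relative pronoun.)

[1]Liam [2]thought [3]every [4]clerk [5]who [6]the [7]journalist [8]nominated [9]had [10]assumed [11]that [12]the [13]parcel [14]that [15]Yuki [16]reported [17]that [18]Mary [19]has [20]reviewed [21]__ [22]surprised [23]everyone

The gap at 21 is the object of "reviewed", inside a relative clause.
The relative pronoun is "that" (word 14); it is bound by the head noun immediately before it.
Its filler is the head noun "parcel", at word 13.

13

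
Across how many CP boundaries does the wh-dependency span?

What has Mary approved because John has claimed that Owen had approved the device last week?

0

"what" originates inside the matrix clause — no clause boundary is crossed.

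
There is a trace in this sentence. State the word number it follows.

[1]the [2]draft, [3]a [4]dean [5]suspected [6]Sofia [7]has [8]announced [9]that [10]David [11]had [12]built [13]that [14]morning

12

The displaced element is "the draft" (word 2).
It is linked across 2 clause boundaries (Ø → that).
It functions as the direct object of "built", so the gap sits immediately after word 12 ("built").
Base order: A dean suspected Sofia has announced that David had built the draft that morning.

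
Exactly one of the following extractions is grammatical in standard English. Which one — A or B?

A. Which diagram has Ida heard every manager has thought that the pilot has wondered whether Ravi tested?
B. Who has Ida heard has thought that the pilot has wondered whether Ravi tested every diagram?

B

In A, the wh-phrase is extracted from inside a wh-island (introduced by "whether"), which blocks movement.
In B, the extraction path crosses only that-complement boundaries, which are transparent.
So B is grammatical.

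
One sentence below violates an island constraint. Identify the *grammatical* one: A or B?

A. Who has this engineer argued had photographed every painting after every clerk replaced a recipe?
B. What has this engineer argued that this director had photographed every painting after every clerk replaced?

A

In B, the wh-phrase is extracted from inside an adjunct island (introduced by "after"), which blocks movement.
In A, the extraction path crosses only that-complement boundaries, which are transparent.
So A is grammatical.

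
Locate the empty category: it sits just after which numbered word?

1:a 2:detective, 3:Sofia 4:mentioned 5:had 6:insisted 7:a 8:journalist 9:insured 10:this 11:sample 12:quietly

The displaced element is "a detective" (word 2).
It is linked across 1 clause boundary (Ø).
It functions as the subject of "insisted", so the gap sits immediately after word 4 ("mentioned").
Base order: Sofia mentioned that a detective had insisted a journalist insured this sample quietly.

4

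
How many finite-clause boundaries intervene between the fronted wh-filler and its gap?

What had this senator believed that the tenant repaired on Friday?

1

"what" is extracted from the object of "repaired".
Boundaries crossed, outermost first: [that] — 1 in total.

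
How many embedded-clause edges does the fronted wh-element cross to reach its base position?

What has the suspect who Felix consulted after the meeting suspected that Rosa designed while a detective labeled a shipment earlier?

"what" is extracted from the object of "designed".
Boundaries crossed, outermost first: [that] — 1 in total.

1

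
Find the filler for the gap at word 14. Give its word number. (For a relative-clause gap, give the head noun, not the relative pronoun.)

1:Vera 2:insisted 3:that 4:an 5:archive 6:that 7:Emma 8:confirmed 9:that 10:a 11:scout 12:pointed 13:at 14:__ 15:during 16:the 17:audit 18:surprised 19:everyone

The gap at 14 is the prepositional object of "pointed", inside a relative clause.
The relative pronoun is "that" (word 6); it is bound by the head noun immediately before it.
Its filler is the head noun "archive", at word 5.

5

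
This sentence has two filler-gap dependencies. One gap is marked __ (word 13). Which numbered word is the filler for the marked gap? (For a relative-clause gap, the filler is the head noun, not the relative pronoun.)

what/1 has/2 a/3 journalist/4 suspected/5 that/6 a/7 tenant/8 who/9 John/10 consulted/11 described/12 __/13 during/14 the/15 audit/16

1

The marked gap is the direct object of "described".
Its filler is the fronted wh-phrase "what", at word 1.
(The other dependency links word 8 to a gap after word 11.)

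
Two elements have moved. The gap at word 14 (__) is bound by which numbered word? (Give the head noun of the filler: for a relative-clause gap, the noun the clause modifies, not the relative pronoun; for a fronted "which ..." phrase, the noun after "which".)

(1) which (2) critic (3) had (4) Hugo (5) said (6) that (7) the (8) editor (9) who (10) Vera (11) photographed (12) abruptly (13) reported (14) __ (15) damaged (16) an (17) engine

The marked gap is the subject of "damaged".
Its filler is the fronted wh-phrase "which critic", at word 2.
(The other dependency links word 8 to a gap after word 11.)

2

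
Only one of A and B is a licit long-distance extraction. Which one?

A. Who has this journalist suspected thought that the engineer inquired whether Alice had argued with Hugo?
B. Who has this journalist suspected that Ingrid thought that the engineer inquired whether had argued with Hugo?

A

In B, the wh-phrase is extracted from inside a wh-island (introduced by "whether"), which blocks movement.
In A, the extraction path crosses only that-complement boundaries, which are transparent.
So A is grammatical.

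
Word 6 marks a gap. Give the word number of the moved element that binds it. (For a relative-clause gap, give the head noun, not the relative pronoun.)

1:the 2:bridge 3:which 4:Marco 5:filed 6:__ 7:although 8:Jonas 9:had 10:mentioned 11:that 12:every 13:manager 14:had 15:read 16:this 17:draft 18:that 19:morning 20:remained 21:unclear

2

The gap at 6 is the object of "filed", inside a relative clause.
The relative pronoun is "which" (word 3); it is bound by the head noun immediately before it.
Its filler is the head noun "bridge", at word 2.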